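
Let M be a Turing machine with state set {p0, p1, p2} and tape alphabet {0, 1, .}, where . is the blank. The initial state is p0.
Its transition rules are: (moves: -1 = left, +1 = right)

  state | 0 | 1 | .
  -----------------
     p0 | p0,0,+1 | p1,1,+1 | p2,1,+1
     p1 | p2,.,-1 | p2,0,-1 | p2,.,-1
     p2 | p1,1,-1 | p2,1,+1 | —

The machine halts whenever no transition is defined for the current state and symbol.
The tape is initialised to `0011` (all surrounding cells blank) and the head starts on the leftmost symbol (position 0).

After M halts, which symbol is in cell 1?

1

state=p0 head=0 tape=.[0]011   (p0,0)→(p0,0,+1)
state=p0 head=1 tape=.0[0]11   (p0,0)→(p0,0,+1)
state=p0 head=2 tape=.00[1]1   (p0,1)→(p1,1,+1)
state=p1 head=3 tape=.001[1]   (p1,1)→(p2,0,-1)
state=p2 head=2 tape=.00[1]0   (p2,1)→(p2,1,+1)
state=p2 head=3 tape=.001[0]   (p2,0)→(p1,1,-1)
state=p1 head=2 tape=.00[1]1   (p1,1)→(p2,0,-1)
state=p2 head=1 tape=.0[0]01   (p2,0)→(p1,1,-1)
state=p1 head=0 tape=.[0]101   (p1,0)→(p2,.,-1)
state=p2 head=-1 tape=[.].101
Cell 1 holds 1 when M halts.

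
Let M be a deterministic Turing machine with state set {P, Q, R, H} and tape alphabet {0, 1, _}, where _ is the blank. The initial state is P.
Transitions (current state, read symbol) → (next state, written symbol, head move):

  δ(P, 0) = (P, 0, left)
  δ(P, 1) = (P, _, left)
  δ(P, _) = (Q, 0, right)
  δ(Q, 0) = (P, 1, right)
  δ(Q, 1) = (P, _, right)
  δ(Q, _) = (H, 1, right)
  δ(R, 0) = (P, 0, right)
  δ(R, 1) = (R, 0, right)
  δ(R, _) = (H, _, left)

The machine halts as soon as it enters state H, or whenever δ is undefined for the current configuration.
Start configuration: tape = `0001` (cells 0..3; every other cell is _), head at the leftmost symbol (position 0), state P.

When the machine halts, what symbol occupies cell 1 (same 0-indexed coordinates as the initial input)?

P | ____[0]001_   read 0 → write 0, move left, go to P
P | ___[_]0001_   read _ → write 0, move right, go to Q
Q | ___0[0]001_   read 0 → write 1, move right, go to P
P | ___01[0]01_   read 0 → write 0, move left, go to P
P | ___0[1]001_   read 1 → write _, move left, go to P
P | ___[0]_001_   read 0 → write 0, move left, go to P
P | __[_]0_001_   read _ → write 0, move right, go to Q
Q | __0[0]_001_   read 0 → write 1, move right, go to P
P | __01[_]001_   read _ → write 0, move right, go to Q
Q | __010[0]01_   read 0 → write 1, move right, go to P
P | __0101[0]1_   read 0 → write 0, move left, go to P
P | __010[1]01_   read 1 → write _, move left, go to P
P | __01[0]_01_   read 0 → write 0, move left, go to P
P | __0[1]0_01_   read 1 → write _, move left, go to P
P | __[0]_0_01_   read 0 → write 0, move left, go to P
P | _[_]0_0_01_   read _ → write 0, move right, go to Q
Q | _0[0]_0_01_   read 0 → write 1, move right, go to P
P | _01[_]0_01_   read _ → write 0, move right, go to Q
Q | _010[0]_01_   read 0 → write 1, move right, go to P
P | _0101[_]01_   read _ → write 0, move right, go to Q
Q | _01010[0]1_   read 0 → write 1, move right, go to P
P | _010101[1]_   read 1 → write _, move left, go to P
P | _01010[1]__   read 1 → write _, move left, go to P
P | _0101[0]___   read 0 → write 0, move left, go to P
P | _010[1]0___   read 1 → write _, move left, go to P
P | _01[0]_0___   read 0 → write 0, move left, go to P
P | _0[1]0_0___   read 1 → write _, move left, go to P
P | _[0]_0_0___   read 0 → write 0, move left, go to P
P | [_]0_0_0___   read _ → write 0, move right, go to Q
Q | 0[0]_0_0___   read 0 → write 1, move right, go to P
P | 01[_]0_0___   read _ → write 0, move right, go to Q
Q | 010[0]_0___   read 0 → write 1, move right, go to P
P | 0101[_]0___   read _ → write 0, move right, go to Q
Q | 01010[0]___   read 0 → write 1, move right, go to P
P | 010101[_]__   read _ → write 0, move right, go to Q
Q | 0101010[_]_   read _ → write 1, move right, go to H
H | 01010101[_]
Cell 1 holds 1 when M halts.

1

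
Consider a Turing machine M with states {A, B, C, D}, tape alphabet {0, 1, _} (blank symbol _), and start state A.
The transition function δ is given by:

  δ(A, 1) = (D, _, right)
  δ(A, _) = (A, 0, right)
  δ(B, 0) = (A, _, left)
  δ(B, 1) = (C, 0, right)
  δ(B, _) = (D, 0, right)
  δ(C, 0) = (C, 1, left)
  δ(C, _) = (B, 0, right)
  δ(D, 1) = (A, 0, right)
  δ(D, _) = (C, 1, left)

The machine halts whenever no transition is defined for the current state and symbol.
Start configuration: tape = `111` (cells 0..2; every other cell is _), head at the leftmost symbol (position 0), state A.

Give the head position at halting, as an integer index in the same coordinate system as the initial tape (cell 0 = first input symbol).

2

A | [1]11____   read 1 → write _, move right, go to D
D | _[1]1____   read 1 → write 0, move right, go to A
A | _0[1]____   read 1 → write _, move right, go to D
D | _0_[_]___   read _ → write 1, move left, go to C
C | _0[_]1___   read _ → write 0, move right, go to B
B | _00[1]___   read 1 → write 0, move right, go to C
C | _000[_]__   read _ → write 0, move right, go to B
B | _0000[_]_   read _ → write 0, move right, go to D
D | _00000[_]   read _ → write 1, move left, go to C
C | _0000[0]1   read 0 → write 1, move left, go to C
C | _000[0]11   read 0 → write 1, move left, go to C
C | _00[0]111   read 0 → write 1, move left, go to C
C | _0[0]1111   read 0 → write 1, move left, go to C
C | _[0]11111   read 0 → write 1, move left, go to C
C | [_]111111   read _ → write 0, move right, go to B
B | 0[1]11111   read 1 → write 0, move right, go to C
C | 00[1]1111
At halt the head is at cell 2.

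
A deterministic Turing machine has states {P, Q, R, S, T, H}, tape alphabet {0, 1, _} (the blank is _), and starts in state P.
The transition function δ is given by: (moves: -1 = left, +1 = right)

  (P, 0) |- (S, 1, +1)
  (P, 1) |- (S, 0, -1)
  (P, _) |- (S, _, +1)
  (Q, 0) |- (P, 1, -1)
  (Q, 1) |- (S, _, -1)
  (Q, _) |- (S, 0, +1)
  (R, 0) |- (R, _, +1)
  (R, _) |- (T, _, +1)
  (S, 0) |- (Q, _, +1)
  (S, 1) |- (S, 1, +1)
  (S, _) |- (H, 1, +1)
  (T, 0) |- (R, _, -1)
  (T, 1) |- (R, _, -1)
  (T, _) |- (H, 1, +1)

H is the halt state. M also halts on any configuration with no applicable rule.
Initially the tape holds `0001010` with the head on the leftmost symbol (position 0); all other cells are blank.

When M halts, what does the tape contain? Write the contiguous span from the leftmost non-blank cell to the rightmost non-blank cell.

state=P head=0 tape=[0]001010   (P,0)→(S,1,+1)
state=S head=1 tape=1[0]01010   (S,0)→(Q,_,+1)
state=Q head=2 tape=1_[0]1010   (Q,0)→(P,1,-1)
state=P head=1 tape=1[_]11010   (P,_)→(S,_,+1)
state=S head=2 tape=1_[1]1010   (S,1)→(S,1,+1)
state=S head=3 tape=1_1[1]010   (S,1)→(S,1,+1)
state=S head=4 tape=1_11[0]10   (S,0)→(Q,_,+1)
state=Q head=5 tape=1_11_[1]0   (Q,1)→(S,_,-1)
state=S head=4 tape=1_11[_]_0   (S,_)→(H,1,+1)
state=H head=5 tape=1_111[_]0
The non-blank tape span at halt is 1_111_0.

1_111_0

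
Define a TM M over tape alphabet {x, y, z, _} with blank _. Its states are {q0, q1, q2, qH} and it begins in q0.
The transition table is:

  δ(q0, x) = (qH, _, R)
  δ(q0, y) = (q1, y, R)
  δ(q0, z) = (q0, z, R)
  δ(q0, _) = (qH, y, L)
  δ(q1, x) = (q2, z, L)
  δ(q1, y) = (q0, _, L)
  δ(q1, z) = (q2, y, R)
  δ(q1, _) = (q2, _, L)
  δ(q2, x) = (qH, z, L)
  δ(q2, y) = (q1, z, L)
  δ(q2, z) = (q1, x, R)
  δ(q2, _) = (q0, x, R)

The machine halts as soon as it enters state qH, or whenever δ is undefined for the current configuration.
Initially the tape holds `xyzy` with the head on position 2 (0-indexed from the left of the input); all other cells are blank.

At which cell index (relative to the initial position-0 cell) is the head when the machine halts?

state=q0 head=2 tape=xy[z]y_   (q0,z)→(q0,z,R)
state=q0 head=3 tape=xyz[y]_   (q0,y)→(q1,y,R)
state=q1 head=4 tape=xyzy[_]   (q1,_)→(q2,_,L)
state=q2 head=3 tape=xyz[y]_   (q2,y)→(q1,z,L)
state=q1 head=2 tape=xy[z]z_   (q1,z)→(q2,y,R)
state=q2 head=3 tape=xyy[z]_   (q2,z)→(q1,x,R)
state=q1 head=4 tape=xyyx[_]   (q1,_)→(q2,_,L)
state=q2 head=3 tape=xyy[x]_   (q2,x)→(qH,z,L)
state=qH head=2 tape=xy[y]z_
At halt the head is at cell 2.

2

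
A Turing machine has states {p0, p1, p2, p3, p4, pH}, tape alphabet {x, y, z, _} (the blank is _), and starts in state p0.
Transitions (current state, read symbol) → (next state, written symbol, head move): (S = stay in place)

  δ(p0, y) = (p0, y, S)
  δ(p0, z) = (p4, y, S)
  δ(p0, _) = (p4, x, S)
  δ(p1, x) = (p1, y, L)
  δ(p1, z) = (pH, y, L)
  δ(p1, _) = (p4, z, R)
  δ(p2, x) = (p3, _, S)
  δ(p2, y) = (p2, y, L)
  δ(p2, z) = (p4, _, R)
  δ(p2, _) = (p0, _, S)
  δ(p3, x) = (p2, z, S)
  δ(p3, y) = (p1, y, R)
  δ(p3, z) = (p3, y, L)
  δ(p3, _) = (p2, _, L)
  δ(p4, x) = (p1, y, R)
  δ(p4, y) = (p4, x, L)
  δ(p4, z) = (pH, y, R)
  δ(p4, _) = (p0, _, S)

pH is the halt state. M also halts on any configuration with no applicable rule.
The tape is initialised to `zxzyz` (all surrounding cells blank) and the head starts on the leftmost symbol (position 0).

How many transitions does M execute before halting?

6

p0 | _[z]xzyz   read z → write y, move S, go to p4
p4 | _[y]xzyz   read y → write x, move L, go to p4
p4 | [_]xxzyz   read _ → write _, move S, go to p0
p0 | [_]xxzyz   read _ → write x, move S, go to p4
p4 | [x]xxzyz   read x → write y, move R, go to p1
p1 | y[x]xzyz   read x → write y, move L, go to p1
p1 | [y]yxzyz
M halts after 6 transitions.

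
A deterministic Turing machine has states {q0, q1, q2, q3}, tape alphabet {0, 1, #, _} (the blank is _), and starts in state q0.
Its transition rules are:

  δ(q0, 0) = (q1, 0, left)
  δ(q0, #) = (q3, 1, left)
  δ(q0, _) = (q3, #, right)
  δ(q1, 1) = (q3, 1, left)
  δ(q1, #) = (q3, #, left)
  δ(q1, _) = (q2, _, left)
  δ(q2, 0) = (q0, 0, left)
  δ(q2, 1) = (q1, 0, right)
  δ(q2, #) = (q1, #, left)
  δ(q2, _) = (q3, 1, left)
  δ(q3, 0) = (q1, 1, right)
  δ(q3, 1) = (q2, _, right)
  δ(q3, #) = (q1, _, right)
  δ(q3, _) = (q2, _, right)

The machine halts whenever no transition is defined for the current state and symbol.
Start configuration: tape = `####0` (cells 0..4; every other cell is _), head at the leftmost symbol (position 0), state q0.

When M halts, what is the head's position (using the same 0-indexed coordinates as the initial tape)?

q0 | ___[#]###0   read # → write 1, move left, go to q3
q3 | __[_]1###0   read _ → write _, move right, go to q2
q2 | ___[1]###0   read 1 → write 0, move right, go to q1
q1 | ___0[#]##0   read # → write #, move left, go to q3
q3 | ___[0]###0   read 0 → write 1, move right, go to q1
q1 | ___1[#]##0   read # → write #, move left, go to q3
q3 | ___[1]###0   read 1 → write _, move right, go to q2
q2 | ____[#]##0   read # → write #, move left, go to q1
q1 | ___[_]###0   read _ → write _, move left, go to q2
q2 | __[_]_###0   read _ → write 1, move left, go to q3
q3 | _[_]1_###0   read _ → write _, move right, go to q2
q2 | __[1]_###0   read 1 → write 0, move right, go to q1
q1 | __0[_]###0   read _ → write _, move left, go to q2
q2 | __[0]_###0   read 0 → write 0, move left, go to q0
q0 | _[_]0_###0   read _ → write #, move right, go to q3
q3 | _#[0]_###0   read 0 → write 1, move right, go to q1
q1 | _#1[_]###0   read _ → write _, move left, go to q2
q2 | _#[1]_###0   read 1 → write 0, move right, go to q1
q1 | _#0[_]###0   read _ → write _, move left, go to q2
q2 | _#[0]_###0   read 0 → write 0, move left, go to q0
q0 | _[#]0_###0   read # → write 1, move left, go to q3
q3 | [_]10_###0   read _ → write _, move right, go to q2
q2 | _[1]0_###0   read 1 → write 0, move right, go to q1
q1 | _0[0]_###0
At halt the head is at cell -1.

-1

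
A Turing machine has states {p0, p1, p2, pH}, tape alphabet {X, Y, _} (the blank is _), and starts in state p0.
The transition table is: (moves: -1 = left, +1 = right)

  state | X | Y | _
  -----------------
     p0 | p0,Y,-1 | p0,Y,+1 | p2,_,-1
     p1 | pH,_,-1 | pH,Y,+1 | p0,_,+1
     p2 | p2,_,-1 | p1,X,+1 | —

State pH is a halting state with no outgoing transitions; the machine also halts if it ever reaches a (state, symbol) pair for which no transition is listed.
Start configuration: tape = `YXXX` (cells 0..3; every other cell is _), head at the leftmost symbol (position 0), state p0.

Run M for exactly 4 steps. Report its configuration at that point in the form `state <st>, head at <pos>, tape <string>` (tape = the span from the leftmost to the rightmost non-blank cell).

state p0, head at 2, tape YYXX

state=p0 head=0 tape=[Y]XXX   (p0,Y)→(p0,Y,+1)
state=p0 head=1 tape=Y[X]XX   (p0,X)→(p0,Y,-1)
state=p0 head=0 tape=[Y]YXX   (p0,Y)→(p0,Y,+1)
state=p0 head=1 tape=Y[Y]XX   (p0,Y)→(p0,Y,+1)
state=p0 head=2 tape=YY[X]X
After 4 steps: state p0, head at 2, tape YYXX.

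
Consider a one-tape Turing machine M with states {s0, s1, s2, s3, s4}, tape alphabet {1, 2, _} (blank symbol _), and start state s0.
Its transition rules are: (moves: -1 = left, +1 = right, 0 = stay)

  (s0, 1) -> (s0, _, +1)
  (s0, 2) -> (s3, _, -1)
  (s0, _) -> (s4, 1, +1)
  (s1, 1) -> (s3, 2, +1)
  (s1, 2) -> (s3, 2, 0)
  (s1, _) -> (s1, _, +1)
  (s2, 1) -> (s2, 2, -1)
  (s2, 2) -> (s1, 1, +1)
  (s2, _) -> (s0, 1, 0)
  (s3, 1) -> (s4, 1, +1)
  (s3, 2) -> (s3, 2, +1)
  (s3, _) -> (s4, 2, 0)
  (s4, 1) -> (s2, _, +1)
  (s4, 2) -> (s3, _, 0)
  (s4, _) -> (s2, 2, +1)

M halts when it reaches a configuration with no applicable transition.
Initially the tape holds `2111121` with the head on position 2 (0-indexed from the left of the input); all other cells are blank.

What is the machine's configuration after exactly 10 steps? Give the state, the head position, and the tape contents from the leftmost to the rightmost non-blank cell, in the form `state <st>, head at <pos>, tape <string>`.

state=s0 head=2 tape=21[1]1121   (s0,1)→(s0,_,+1)
state=s0 head=3 tape=21_[1]121   (s0,1)→(s0,_,+1)
state=s0 head=4 tape=21__[1]21   (s0,1)→(s0,_,+1)
state=s0 head=5 tape=21___[2]1   (s0,2)→(s3,_,-1)
state=s3 head=4 tape=21__[_]_1   (s3,_)→(s4,2,0)
state=s4 head=4 tape=21__[2]_1   (s4,2)→(s3,_,0)
state=s3 head=4 tape=21__[_]_1   (s3,_)→(s4,2,0)
state=s4 head=4 tape=21__[2]_1   (s4,2)→(s3,_,0)
state=s3 head=4 tape=21__[_]_1   (s3,_)→(s4,2,0)
state=s4 head=4 tape=21__[2]_1   (s4,2)→(s3,_,0)
state=s3 head=4 tape=21__[_]_1
After 10 steps: state s3, head at 4, tape 21____1.

state s3, head at 4, tape 21____1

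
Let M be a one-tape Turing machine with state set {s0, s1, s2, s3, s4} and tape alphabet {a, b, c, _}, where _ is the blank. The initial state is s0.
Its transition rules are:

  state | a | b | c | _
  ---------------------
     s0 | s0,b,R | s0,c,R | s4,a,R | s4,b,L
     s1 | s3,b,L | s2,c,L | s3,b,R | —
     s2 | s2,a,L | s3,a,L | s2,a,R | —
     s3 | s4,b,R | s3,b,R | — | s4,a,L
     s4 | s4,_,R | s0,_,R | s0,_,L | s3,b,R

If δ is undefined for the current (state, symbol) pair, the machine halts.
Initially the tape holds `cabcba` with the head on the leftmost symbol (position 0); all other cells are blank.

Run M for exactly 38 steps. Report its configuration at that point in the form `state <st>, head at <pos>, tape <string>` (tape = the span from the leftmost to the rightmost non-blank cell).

s0 | [c]abcba____   read c → write a, move R, go to s4
s4 | a[a]bcba____   read a → write _, move R, go to s4
s4 | a_[b]cba____   read b → write _, move R, go to s0
s0 | a__[c]ba____   read c → write a, move R, go to s4
s4 | a__a[b]a____   read b → write _, move R, go to s0
s0 | a__a_[a]____   read a → write b, move R, go to s0
s0 | a__a_b[_]___   read _ → write b, move L, go to s4
s4 | a__a_[b]b___   read b → write _, move R, go to s0
s0 | a__a__[b]___   read b → write c, move R, go to s0
s0 | a__a__c[_]__   read _ → write b, move L, go to s4
s4 | a__a__[c]b__   read c → write _, move L, go to s0
s0 | a__a_[_]_b__   read _ → write b, move L, go to s4
s4 | a__a[_]b_b__   read _ → write b, move R, go to s3
s3 | a__ab[b]_b__   read b → write b, move R, go to s3
s3 | a__abb[_]b__   read _ → write a, move L, go to s4
s4 | a__ab[b]ab__   read b → write _, move R, go to s0
s0 | a__ab_[a]b__   read a → write b, move R, go to s0
s0 | a__ab_b[b]__   read b → write c, move R, go to s0
s0 | a__ab_bc[_]_   read _ → write b, move L, go to s4
s4 | a__ab_b[c]b_   read c → write _, move L, go to s0
s0 | a__ab_[b]_b_   read b → write c, move R, go to s0
s0 | a__ab_c[_]b_   read _ → write b, move L, go to s4
s4 | a__ab_[c]bb_   read c → write _, move L, go to s0
s0 | a__ab[_]_bb_   read _ → write b, move L, go to s4
s4 | a__a[b]b_bb_   read b → write _, move R, go to s0
s0 | a__a_[b]_bb_   read b → write c, move R, go to s0
s0 | a__a_c[_]bb_   read _ → write b, move L, go to s4
s4 | a__a_[c]bbb_   read c → write _, move L, go to s0
s0 | a__a[_]_bbb_   read _ → write b, move L, go to s4
s4 | a__[a]b_bbb_   read a → write _, move R, go to s4
s4 | a___[b]_bbb_   read b → write _, move R, go to s0
s0 | a____[_]bbb_   read _ → write b, move L, go to s4
s4 | a___[_]bbbb_   read _ → write b, move R, go to s3
s3 | a___b[b]bbb_   read b → write b, move R, go to s3
s3 | a___bb[b]bb_   read b → write b, move R, go to s3
s3 | a___bbb[b]b_   read b → write b, move R, go to s3
s3 | a___bbbb[b]_   read b → write b, move R, go to s3
s3 | a___bbbbb[_]   read _ → write a, move L, go to s4
s4 | a___bbbb[b]a
After 38 steps: state s4, head at 8, tape a___bbbbba.

state s4, head at 8, tape a___bbbbba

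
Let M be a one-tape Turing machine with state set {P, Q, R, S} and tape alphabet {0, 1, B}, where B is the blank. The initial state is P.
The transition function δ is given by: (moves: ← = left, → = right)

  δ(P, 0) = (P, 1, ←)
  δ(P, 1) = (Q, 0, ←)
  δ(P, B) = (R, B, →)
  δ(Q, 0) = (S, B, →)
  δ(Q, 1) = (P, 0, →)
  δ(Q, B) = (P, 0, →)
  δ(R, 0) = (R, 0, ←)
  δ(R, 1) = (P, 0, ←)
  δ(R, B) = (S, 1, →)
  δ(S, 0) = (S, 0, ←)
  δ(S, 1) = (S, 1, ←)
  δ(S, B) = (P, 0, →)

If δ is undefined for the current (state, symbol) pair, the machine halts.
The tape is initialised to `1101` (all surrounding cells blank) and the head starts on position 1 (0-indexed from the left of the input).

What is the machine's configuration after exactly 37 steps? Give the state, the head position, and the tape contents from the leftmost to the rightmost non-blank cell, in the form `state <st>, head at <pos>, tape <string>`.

P | BBBBB1[1]01   read 1 → write 0, move ←, go to Q
Q | BBBBB[1]001   read 1 → write 0, move →, go to P
P | BBBBB0[0]01   read 0 → write 1, move ←, go to P
P | BBBBB[0]101   read 0 → write 1, move ←, go to P
P | BBBB[B]1101   read B → write B, move →, go to R
R | BBBBB[1]101   read 1 → write 0, move ←, go to P
P | BBBB[B]0101   read B → write B, move →, go to R
R | BBBBB[0]101   read 0 → write 0, move ←, go to R
R | BBBB[B]0101   read B → write 1, move →, go to S
S | BBBB1[0]101   read 0 → write 0, move ←, go to S
S | BBBB[1]0101   read 1 → write 1, move ←, go to S
S | BBB[B]10101   read B → write 0, move →, go to P
P | BBB0[1]0101   read 1 → write 0, move ←, go to Q
Q | BBB[0]00101   read 0 → write B, move →, go to S
S | BBBB[0]0101   read 0 → write 0, move ←, go to S
S | BBB[B]00101   read B → write 0, move →, go to P
P | BBB0[0]0101   read 0 → write 1, move ←, go to P
P | BBB[0]10101   read 0 → write 1, move ←, go to P
P | BB[B]110101   read B → write B, move →, go to R
R | BBB[1]10101   read 1 → write 0, move ←, go to P
P | BB[B]010101   read B → write B, move →, go to R
R | BBB[0]10101   read 0 → write 0, move ←, go to R
R | BB[B]010101   read B → write 1, move →, go to S
S | BB1[0]10101   read 0 → write 0, move ←, go to S
S | BB[1]010101   read 1 → write 1, move ←, go to S
S | B[B]1010101   read B → write 0, move →, go to P
P | B0[1]010101   read 1 → write 0, move ←, go to Q
Q | B[0]0010101   read 0 → write B, move →, go to S
S | BB[0]010101   read 0 → write 0, move ←, go to S
S | B[B]0010101   read B → write 0, move →, go to P
P | B0[0]010101   read 0 → write 1, move ←, go to P
P | B[0]1010101   read 0 → write 1, move ←, go to P
P | [B]11010101   read B → write B, move →, go to R
R | B[1]1010101   read 1 → write 0, move ←, go to P
P | [B]01010101   read B → write B, move →, go to R
R | B[0]1010101   read 0 → write 0, move ←, go to R
R | [B]01010101   read B → write 1, move →, go to S
S | 1[0]1010101
After 37 steps: state S, head at -4, tape 101010101.

state S, head at -4, tape 101010101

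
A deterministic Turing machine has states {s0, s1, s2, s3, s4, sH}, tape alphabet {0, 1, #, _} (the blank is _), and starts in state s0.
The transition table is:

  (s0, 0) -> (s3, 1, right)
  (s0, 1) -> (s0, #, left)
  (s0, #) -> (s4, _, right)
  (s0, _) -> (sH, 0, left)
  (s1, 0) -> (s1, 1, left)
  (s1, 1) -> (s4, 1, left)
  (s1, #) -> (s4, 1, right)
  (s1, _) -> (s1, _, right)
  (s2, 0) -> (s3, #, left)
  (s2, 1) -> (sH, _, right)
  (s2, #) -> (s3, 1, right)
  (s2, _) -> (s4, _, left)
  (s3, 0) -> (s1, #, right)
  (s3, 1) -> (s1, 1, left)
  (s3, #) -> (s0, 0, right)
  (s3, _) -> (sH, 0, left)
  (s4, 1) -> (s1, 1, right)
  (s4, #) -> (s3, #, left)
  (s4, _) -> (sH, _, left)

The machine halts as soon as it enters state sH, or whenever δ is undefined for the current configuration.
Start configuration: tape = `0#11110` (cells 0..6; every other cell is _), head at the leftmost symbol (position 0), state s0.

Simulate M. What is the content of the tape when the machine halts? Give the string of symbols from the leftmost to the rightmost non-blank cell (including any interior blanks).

11111010

s0 | [0]#11110_   read 0 → write 1, move right, go to s3
s3 | 1[#]11110_   read # → write 0, move right, go to s0
s0 | 10[1]1110_   read 1 → write #, move left, go to s0
s0 | 1[0]#1110_   read 0 → write 1, move right, go to s3
s3 | 11[#]1110_   read # → write 0, move right, go to s0
s0 | 110[1]110_   read 1 → write #, move left, go to s0
s0 | 11[0]#110_   read 0 → write 1, move right, go to s3
s3 | 111[#]110_   read # → write 0, move right, go to s0
s0 | 1110[1]10_   read 1 → write #, move left, go to s0
s0 | 111[0]#10_   read 0 → write 1, move right, go to s3
s3 | 1111[#]10_   read # → write 0, move right, go to s0
s0 | 11110[1]0_   read 1 → write #, move left, go to s0
s0 | 1111[0]#0_   read 0 → write 1, move right, go to s3
s3 | 11111[#]0_   read # → write 0, move right, go to s0
s0 | 111110[0]_   read 0 → write 1, move right, go to s3
s3 | 1111101[_]   read _ → write 0, move left, go to sH
sH | 111110[1]0
The non-blank tape span at halt is 11111010.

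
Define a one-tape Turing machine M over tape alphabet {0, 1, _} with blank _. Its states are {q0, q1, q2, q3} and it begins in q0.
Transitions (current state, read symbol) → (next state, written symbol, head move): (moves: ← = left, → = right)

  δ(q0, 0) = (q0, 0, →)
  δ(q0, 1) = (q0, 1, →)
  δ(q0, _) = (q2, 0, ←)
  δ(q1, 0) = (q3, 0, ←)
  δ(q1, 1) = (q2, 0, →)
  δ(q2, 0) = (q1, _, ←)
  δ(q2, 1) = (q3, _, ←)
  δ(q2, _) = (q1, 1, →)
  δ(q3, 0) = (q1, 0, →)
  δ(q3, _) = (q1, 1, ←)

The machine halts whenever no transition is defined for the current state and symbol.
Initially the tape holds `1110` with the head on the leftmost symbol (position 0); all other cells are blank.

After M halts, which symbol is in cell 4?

state=q0 head=0 tape=[1]110_   (q0,1)→(q0,1,→)
state=q0 head=1 tape=1[1]10_   (q0,1)→(q0,1,→)
state=q0 head=2 tape=11[1]0_   (q0,1)→(q0,1,→)
state=q0 head=3 tape=111[0]_   (q0,0)→(q0,0,→)
state=q0 head=4 tape=1110[_]   (q0,_)→(q2,0,←)
state=q2 head=3 tape=111[0]0   (q2,0)→(q1,_,←)
state=q1 head=2 tape=11[1]_0   (q1,1)→(q2,0,→)
state=q2 head=3 tape=110[_]0   (q2,_)→(q1,1,→)
state=q1 head=4 tape=1101[0]   (q1,0)→(q3,0,←)
state=q3 head=3 tape=110[1]0
Cell 4 holds 0 when M halts.

0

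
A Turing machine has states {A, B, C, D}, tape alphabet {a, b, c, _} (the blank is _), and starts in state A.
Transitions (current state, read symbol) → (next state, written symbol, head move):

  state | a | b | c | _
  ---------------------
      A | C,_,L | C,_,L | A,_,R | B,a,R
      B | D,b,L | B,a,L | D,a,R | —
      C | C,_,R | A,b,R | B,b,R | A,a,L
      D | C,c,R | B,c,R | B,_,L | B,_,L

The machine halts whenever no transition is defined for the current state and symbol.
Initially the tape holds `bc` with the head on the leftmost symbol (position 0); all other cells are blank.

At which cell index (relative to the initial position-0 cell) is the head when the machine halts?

A | __[b]c__   read b → write _, move L, go to C
C | _[_]_c__   read _ → write a, move L, go to A
A | [_]a_c__   read _ → write a, move R, go to B
B | a[a]_c__   read a → write b, move L, go to D
D | [a]b_c__   read a → write c, move R, go to C
C | c[b]_c__   read b → write b, move R, go to A
A | cb[_]c__   read _ → write a, move R, go to B
B | cba[c]__   read c → write a, move R, go to D
D | cbaa[_]_   read _ → write _, move L, go to B
B | cba[a]__   read a → write b, move L, go to D
D | cb[a]b__   read a → write c, move R, go to C
C | cbc[b]__   read b → write b, move R, go to A
A | cbcb[_]_   read _ → write a, move R, go to B
B | cbcba[_]
At halt the head is at cell 3.

3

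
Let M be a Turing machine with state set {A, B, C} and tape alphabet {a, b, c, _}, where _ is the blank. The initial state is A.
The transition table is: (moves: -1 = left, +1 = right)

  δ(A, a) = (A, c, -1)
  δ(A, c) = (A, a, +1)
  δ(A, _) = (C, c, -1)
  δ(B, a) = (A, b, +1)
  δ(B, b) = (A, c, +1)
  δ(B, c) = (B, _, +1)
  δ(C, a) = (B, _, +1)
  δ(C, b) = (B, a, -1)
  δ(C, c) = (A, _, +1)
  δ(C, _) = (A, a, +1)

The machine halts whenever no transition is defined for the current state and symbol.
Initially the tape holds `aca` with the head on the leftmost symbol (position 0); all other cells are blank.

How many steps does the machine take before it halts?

22

A | ____[a]ca__   read a → write c, move -1, go to A
A | ___[_]cca__   read _ → write c, move -1, go to C
C | __[_]ccca__   read _ → write a, move +1, go to A
A | __a[c]cca__   read c → write a, move +1, go to A
A | __aa[c]ca__   read c → write a, move +1, go to A
A | __aaa[c]a__   read c → write a, move +1, go to A
A | __aaaa[a]__   read a → write c, move -1, go to A
A | __aaa[a]c__   read a → write c, move -1, go to A
A | __aa[a]cc__   read a → write c, move -1, go to A
A | __a[a]ccc__   read a → write c, move -1, go to A
A | __[a]cccc__   read a → write c, move -1, go to A
A | _[_]ccccc__   read _ → write c, move -1, go to C
C | [_]cccccc__   read _ → write a, move +1, go to A
A | a[c]ccccc__   read c → write a, move +1, go to A
A | aa[c]cccc__   read c → write a, move +1, go to A
A | aaa[c]ccc__   read c → write a, move +1, go to A
A | aaaa[c]cc__   read c → write a, move +1, go to A
A | aaaaa[c]c__   read c → write a, move +1, go to A
A | aaaaaa[c]__   read c → write a, move +1, go to A
A | aaaaaaa[_]_   read _ → write c, move -1, go to C
C | aaaaaa[a]c_   read a → write _, move +1, go to B
B | aaaaaa_[c]_   read c → write _, move +1, go to B
B | aaaaaa__[_]
M halts after 22 transitions.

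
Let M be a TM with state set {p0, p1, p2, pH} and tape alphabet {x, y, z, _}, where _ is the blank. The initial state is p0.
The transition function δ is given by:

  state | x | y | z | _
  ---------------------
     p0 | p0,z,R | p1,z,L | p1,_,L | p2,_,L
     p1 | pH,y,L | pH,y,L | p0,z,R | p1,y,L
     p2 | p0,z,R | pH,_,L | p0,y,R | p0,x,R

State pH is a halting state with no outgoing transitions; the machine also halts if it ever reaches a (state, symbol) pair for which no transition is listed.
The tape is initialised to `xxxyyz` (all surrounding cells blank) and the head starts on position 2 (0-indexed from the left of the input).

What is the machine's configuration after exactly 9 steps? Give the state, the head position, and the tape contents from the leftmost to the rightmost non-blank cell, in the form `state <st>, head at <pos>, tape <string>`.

state pH, head at 1, tape xx__yz

state=p0 head=2 tape=xx[x]yyz   (p0,x)→(p0,z,R)
state=p0 head=3 tape=xxz[y]yz   (p0,y)→(p1,z,L)
state=p1 head=2 tape=xx[z]zyz   (p1,z)→(p0,z,R)
state=p0 head=3 tape=xxz[z]yz   (p0,z)→(p1,_,L)
state=p1 head=2 tape=xx[z]_yz   (p1,z)→(p0,z,R)
state=p0 head=3 tape=xxz[_]yz   (p0,_)→(p2,_,L)
state=p2 head=2 tape=xx[z]_yz   (p2,z)→(p0,y,R)
state=p0 head=3 tape=xxy[_]yz   (p0,_)→(p2,_,L)
state=p2 head=2 tape=xx[y]_yz   (p2,y)→(pH,_,L)
state=pH head=1 tape=x[x]__yz
After 9 steps: state pH, head at 1, tape xx__yz.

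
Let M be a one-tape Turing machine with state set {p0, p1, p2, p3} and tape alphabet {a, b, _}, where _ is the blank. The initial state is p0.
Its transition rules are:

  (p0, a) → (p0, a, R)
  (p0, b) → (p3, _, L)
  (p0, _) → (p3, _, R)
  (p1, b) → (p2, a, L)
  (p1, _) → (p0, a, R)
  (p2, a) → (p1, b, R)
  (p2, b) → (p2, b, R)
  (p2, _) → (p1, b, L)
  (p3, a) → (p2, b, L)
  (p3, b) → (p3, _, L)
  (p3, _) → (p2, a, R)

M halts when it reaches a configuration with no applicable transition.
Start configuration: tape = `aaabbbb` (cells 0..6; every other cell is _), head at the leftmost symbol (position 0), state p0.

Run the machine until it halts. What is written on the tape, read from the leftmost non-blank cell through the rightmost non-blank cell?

abbbbbba_ab

p0 | [a]aabbbb____   read a → write a, move R, go to p0
p0 | a[a]abbbb____   read a → write a, move R, go to p0
p0 | aa[a]bbbb____   read a → write a, move R, go to p0
p0 | aaa[b]bbb____   read b → write _, move L, go to p3
p3 | aa[a]_bbb____   read a → write b, move L, go to p2
p2 | a[a]b_bbb____   read a → write b, move R, go to p1
p1 | ab[b]_bbb____   read b → write a, move L, go to p2
p2 | a[b]a_bbb____   read b → write b, move R, go to p2
p2 | ab[a]_bbb____   read a → write b, move R, go to p1
p1 | abb[_]bbb____   read _ → write a, move R, go to p0
p0 | abba[b]bb____   read b → write _, move L, go to p3
p3 | abb[a]_bb____   read a → write b, move L, go to p2
p2 | ab[b]b_bb____   read b → write b, move R, go to p2
p2 | abb[b]_bb____   read b → write b, move R, go to p2
p2 | abbb[_]bb____   read _ → write b, move L, go to p1
p1 | abb[b]bbb____   read b → write a, move L, go to p2
p2 | ab[b]abbb____   read b → write b, move R, go to p2
p2 | abb[a]bbb____   read a → write b, move R, go to p1
p1 | abbb[b]bb____   read b → write a, move L, go to p2
p2 | abb[b]abb____   read b → write b, move R, go to p2
p2 | abbb[a]bb____   read a → write b, move R, go to p1
p1 | abbbb[b]b____   read b → write a, move L, go to p2
p2 | abbb[b]ab____   read b → write b, move R, go to p2
p2 | abbbb[a]b____   read a → write b, move R, go to p1
p1 | abbbbb[b]____   read b → write a, move L, go to p2
p2 | abbbb[b]a____   read b → write b, move R, go to p2
p2 | abbbbb[a]____   read a → write b, move R, go to p1
p1 | abbbbbb[_]___   read _ → write a, move R, go to p0
p0 | abbbbbba[_]__   read _ → write _, move R, go to p3
p3 | abbbbbba_[_]_   read _ → write a, move R, go to p2
p2 | abbbbbba_a[_]   read _ → write b, move L, go to p1
p1 | abbbbbba_[a]b
The non-blank tape span at halt is abbbbbba_ab.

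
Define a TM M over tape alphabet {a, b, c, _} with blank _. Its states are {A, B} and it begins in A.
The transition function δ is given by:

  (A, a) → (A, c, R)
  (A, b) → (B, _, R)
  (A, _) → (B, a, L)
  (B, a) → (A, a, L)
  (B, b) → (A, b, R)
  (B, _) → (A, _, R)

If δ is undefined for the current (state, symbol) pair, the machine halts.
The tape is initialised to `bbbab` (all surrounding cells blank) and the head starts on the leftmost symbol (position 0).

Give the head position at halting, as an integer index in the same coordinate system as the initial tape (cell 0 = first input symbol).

state=A head=0 tape=[b]bbab___   (A,b)→(B,_,R)
state=B head=1 tape=_[b]bab___   (B,b)→(A,b,R)
state=A head=2 tape=_b[b]ab___   (A,b)→(B,_,R)
state=B head=3 tape=_b_[a]b___   (B,a)→(A,a,L)
state=A head=2 tape=_b[_]ab___   (A,_)→(B,a,L)
state=B head=1 tape=_[b]aab___   (B,b)→(A,b,R)
state=A head=2 tape=_b[a]ab___   (A,a)→(A,c,R)
state=A head=3 tape=_bc[a]b___   (A,a)→(A,c,R)
state=A head=4 tape=_bcc[b]___   (A,b)→(B,_,R)
state=B head=5 tape=_bcc_[_]__   (B,_)→(A,_,R)
state=A head=6 tape=_bcc__[_]_   (A,_)→(B,a,L)
state=B head=5 tape=_bcc_[_]a_   (B,_)→(A,_,R)
state=A head=6 tape=_bcc__[a]_   (A,a)→(A,c,R)
state=A head=7 tape=_bcc__c[_]   (A,_)→(B,a,L)
state=B head=6 tape=_bcc__[c]a
At halt the head is at cell 6.

6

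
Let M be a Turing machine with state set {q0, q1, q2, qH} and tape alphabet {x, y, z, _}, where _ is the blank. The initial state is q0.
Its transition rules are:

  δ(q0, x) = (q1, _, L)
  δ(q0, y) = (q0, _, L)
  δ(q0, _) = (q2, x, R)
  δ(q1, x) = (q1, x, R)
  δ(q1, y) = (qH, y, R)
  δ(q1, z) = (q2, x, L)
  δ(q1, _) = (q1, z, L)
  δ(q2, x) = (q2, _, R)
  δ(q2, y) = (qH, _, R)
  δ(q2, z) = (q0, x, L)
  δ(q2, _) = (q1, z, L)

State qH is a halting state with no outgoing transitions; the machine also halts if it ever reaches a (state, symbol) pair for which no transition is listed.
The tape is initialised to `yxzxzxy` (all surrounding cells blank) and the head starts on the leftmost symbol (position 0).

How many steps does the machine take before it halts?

state=q0 head=0 tape=_[y]xzxzxy_   (q0,y)→(q0,_,L)
state=q0 head=-1 tape=[_]_xzxzxy_   (q0,_)→(q2,x,R)
state=q2 head=0 tape=x[_]xzxzxy_   (q2,_)→(q1,z,L)
state=q1 head=-1 tape=[x]zxzxzxy_   (q1,x)→(q1,x,R)
state=q1 head=0 tape=x[z]xzxzxy_   (q1,z)→(q2,x,L)
state=q2 head=-1 tape=[x]xxzxzxy_   (q2,x)→(q2,_,R)
state=q2 head=0 tape=_[x]xzxzxy_   (q2,x)→(q2,_,R)
state=q2 head=1 tape=__[x]zxzxy_   (q2,x)→(q2,_,R)
state=q2 head=2 tape=___[z]xzxy_   (q2,z)→(q0,x,L)
state=q0 head=1 tape=__[_]xxzxy_   (q0,_)→(q2,x,R)
state=q2 head=2 tape=__x[x]xzxy_   (q2,x)→(q2,_,R)
state=q2 head=3 tape=__x_[x]zxy_   (q2,x)→(q2,_,R)
state=q2 head=4 tape=__x__[z]xy_   (q2,z)→(q0,x,L)
state=q0 head=3 tape=__x_[_]xxy_   (q0,_)→(q2,x,R)
state=q2 head=4 tape=__x_x[x]xy_   (q2,x)→(q2,_,R)
state=q2 head=5 tape=__x_x_[x]y_   (q2,x)→(q2,_,R)
state=q2 head=6 tape=__x_x__[y]_   (q2,y)→(qH,_,R)
state=qH head=7 tape=__x_x___[_]
M halts after 17 transitions.

17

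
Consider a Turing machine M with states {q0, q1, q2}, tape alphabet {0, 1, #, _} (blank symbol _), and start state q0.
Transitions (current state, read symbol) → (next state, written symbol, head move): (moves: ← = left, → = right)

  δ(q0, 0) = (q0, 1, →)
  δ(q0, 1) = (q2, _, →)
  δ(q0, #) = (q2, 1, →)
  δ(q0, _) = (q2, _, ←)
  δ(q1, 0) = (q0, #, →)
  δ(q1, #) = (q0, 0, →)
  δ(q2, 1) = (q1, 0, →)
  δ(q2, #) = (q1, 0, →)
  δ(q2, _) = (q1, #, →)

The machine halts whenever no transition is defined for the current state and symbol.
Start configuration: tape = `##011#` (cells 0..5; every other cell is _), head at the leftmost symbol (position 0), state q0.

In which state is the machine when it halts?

q2

q0 | [#]#011#_   read # → write 1, move →, go to q2
q2 | 1[#]011#_   read # → write 0, move →, go to q1
q1 | 10[0]11#_   read 0 → write #, move →, go to q0
q0 | 10#[1]1#_   read 1 → write _, move →, go to q2
q2 | 10#_[1]#_   read 1 → write 0, move →, go to q1
q1 | 10#_0[#]_   read # → write 0, move →, go to q0
q0 | 10#_00[_]   read _ → write _, move ←, go to q2
q2 | 10#_0[0]_
No transition is defined for (q2, 0); M halts in state q2.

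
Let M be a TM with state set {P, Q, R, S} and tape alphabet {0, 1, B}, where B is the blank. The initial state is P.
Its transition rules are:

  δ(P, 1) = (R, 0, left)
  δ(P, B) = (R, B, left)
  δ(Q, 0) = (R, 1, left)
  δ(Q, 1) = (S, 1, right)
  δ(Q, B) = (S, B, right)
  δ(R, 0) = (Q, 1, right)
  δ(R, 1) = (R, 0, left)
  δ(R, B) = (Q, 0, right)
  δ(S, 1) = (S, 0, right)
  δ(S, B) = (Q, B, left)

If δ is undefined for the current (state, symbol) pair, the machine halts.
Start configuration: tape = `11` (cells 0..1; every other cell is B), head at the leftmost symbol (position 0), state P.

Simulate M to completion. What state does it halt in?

S

P | BB[1]1B   read 1 → write 0, move left, go to R
R | B[B]01B   read B → write 0, move right, go to Q
Q | B0[0]1B   read 0 → write 1, move left, go to R
R | B[0]11B   read 0 → write 1, move right, go to Q
Q | B1[1]1B   read 1 → write 1, move right, go to S
S | B11[1]B   read 1 → write 0, move right, go to S
S | B110[B]   read B → write B, move left, go to Q
Q | B11[0]B   read 0 → write 1, move left, go to R
R | B1[1]1B   read 1 → write 0, move left, go to R
R | B[1]01B   read 1 → write 0, move left, go to R
R | [B]001B   read B → write 0, move right, go to Q
Q | 0[0]01B   read 0 → write 1, move left, go to R
R | [0]101B   read 0 → write 1, move right, go to Q
Q | 1[1]01B   read 1 → write 1, move right, go to S
S | 11[0]1B
No transition is defined for (S, 0); M halts in state S.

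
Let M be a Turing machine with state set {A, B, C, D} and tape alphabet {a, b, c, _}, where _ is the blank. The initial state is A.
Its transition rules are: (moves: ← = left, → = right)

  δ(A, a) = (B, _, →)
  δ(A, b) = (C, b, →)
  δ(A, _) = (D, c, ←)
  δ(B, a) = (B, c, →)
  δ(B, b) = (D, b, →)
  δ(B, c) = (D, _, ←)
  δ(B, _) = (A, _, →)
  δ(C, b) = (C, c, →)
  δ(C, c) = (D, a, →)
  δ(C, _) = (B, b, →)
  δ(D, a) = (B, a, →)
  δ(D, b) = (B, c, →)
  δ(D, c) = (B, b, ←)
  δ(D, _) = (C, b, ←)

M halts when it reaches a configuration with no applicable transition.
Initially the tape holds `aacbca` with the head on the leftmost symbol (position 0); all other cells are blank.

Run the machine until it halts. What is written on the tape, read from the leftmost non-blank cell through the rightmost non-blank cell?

bbbccccccab

A | [a]acbca______   read a → write _, move →, go to B
B | _[a]cbca______   read a → write c, move →, go to B
B | _c[c]bca______   read c → write _, move ←, go to D
D | _[c]_bca______   read c → write b, move ←, go to B
B | [_]b_bca______   read _ → write _, move →, go to A
A | _[b]_bca______   read b → write b, move →, go to C
C | _b[_]bca______   read _ → write b, move →, go to B
B | _bb[b]ca______   read b → write b, move →, go to D
D | _bbb[c]a______   read c → write b, move ←, go to B
B | _bb[b]ba______   read b → write b, move →, go to D
D | _bbb[b]a______   read b → write c, move →, go to B
B | _bbbc[a]______   read a → write c, move →, go to B
B | _bbbcc[_]_____   read _ → write _, move →, go to A
A | _bbbcc_[_]____   read _ → write c, move ←, go to D
D | _bbbcc[_]c____   read _ → write b, move ←, go to C
C | _bbbc[c]bc____   read c → write a, move →, go to D
D | _bbbca[b]c____   read b → write c, move →, go to B
B | _bbbcac[c]____   read c → write _, move ←, go to D
D | _bbbca[c]_____   read c → write b, move ←, go to B
B | _bbbc[a]b_____   read a → write c, move →, go to B
B | _bbbcc[b]_____   read b → write b, move →, go to D
D | _bbbccb[_]____   read _ → write b, move ←, go to C
C | _bbbcc[b]b____   read b → write c, move →, go to C
C | _bbbccc[b]____   read b → write c, move →, go to C
C | _bbbcccc[_]___   read _ → write b, move →, go to B
B | _bbbccccb[_]__   read _ → write _, move →, go to A
A | _bbbccccb_[_]_   read _ → write c, move ←, go to D
D | _bbbccccb[_]c_   read _ → write b, move ←, go to C
C | _bbbcccc[b]bc_   read b → write c, move →, go to C
C | _bbbccccc[b]c_   read b → write c, move →, go to C
C | _bbbcccccc[c]_   read c → write a, move →, go to D
D | _bbbcccccca[_]   read _ → write b, move ←, go to C
C | _bbbcccccc[a]b
The non-blank tape span at halt is bbbccccccab.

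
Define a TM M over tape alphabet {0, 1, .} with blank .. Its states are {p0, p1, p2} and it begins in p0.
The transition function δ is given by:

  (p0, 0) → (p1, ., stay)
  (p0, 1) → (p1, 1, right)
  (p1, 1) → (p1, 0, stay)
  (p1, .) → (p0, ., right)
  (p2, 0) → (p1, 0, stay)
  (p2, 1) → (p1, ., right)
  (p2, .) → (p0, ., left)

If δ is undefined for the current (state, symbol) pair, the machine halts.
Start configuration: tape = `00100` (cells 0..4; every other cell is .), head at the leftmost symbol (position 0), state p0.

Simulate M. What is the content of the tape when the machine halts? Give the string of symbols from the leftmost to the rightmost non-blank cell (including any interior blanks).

p0 | [0]0100   read 0 → write ., move stay, go to p1
p1 | [.]0100   read . → write ., move right, go to p0
p0 | .[0]100   read 0 → write ., move stay, go to p1
p1 | .[.]100   read . → write ., move right, go to p0
p0 | ..[1]00   read 1 → write 1, move right, go to p1
p1 | ..1[0]0
The non-blank tape span at halt is 100.

100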